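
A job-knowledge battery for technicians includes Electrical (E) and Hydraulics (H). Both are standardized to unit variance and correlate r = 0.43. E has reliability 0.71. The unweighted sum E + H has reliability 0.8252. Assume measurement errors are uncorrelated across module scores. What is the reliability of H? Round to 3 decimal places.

0.790

Var(E+H) = 2 + 2·0.43 = 2.860.
True-score variance = ρ_E + ρ_H + 2·0.43, so 0.8252 = (0.71 + ρ_H + 0.86) / 2.860.
ρ_H = 0.8252·2.860 − 0.71 − 0.86 = 0.790.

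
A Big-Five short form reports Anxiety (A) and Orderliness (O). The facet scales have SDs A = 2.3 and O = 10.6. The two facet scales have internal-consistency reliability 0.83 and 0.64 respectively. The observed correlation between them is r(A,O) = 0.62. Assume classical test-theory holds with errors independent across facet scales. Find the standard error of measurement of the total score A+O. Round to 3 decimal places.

6.430

Var(total) = 117.65 + 30.2312 = 147.881.
True-score variance = 76.3011 + 30.2312 = 106.532, so reliability = 0.7204.
Error variance = 147.881 − 106.532 = 41.3489; SEM = √41.3489 = 6.430.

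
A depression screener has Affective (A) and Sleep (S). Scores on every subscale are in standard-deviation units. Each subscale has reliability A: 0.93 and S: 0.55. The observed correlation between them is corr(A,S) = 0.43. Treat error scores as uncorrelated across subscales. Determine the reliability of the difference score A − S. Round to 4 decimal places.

0.5439

Var(A−S) = 1 + 1 − 2·0.43 = 2 − 0.86 = 1.14.
With uncorrelated errors the cross-covariances are all true-score covariance, so they carry over unchanged; only the diagonal terms shrink to ρᵢσᵢ².
True-score variance = [0.93 + 0.55] − 0.86 = 1.48 − 0.86 = 0.62.
Reliability = 0.62 / 1.14 = 0.5439.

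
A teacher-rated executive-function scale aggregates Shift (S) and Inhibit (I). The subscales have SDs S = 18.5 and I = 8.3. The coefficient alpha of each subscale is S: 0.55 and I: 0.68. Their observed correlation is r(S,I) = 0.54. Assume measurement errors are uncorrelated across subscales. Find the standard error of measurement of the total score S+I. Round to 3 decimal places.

13.269

Var(total) = 411.14 + 165.834 = 576.974.
True-score variance = 235.083 + 165.834 = 400.917, so reliability = 0.6949.
Error variance = 576.974 − 400.917 = 176.057; SEM = √176.057 = 13.269.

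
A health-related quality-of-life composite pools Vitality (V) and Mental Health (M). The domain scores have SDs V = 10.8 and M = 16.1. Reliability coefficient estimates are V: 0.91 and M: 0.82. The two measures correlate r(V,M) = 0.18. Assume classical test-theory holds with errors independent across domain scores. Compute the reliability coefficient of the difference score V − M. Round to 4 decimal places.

0.8175

Var(V−M) = 10.8² + 16.1² − 2·10.8·16.1·0.18 = 375.85 − 62.5968 = 313.253.
Under uncorrelated errors the observed covariances equal the true-score covariances, so only the own-variance terms attenuate.
True-score variance = [10.8²·0.91 + 16.1²·0.82] − 62.5968 = 318.695 − 62.5968 = 256.098.
Reliability = 256.098 / 313.253 = 0.8175.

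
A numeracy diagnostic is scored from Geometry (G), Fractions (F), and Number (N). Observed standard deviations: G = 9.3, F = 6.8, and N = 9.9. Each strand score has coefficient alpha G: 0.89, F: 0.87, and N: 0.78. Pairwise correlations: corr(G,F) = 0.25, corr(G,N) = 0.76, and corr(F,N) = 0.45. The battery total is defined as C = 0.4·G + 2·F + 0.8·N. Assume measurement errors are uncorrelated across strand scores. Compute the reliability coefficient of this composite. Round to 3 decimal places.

Var(C) = 0.4²·9.3² + 2²·6.8² + 0.8²·9.9² + 2·[0.8·9.3·6.8·0.25 + 0.32·9.3·9.9·0.76 + 1.6·6.8·9.9·0.45] = 261.525 + 167.02 = 428.544.
Under uncorrelated errors the observed covariances equal the true-score covariances, so only the own-variance terms attenuate.
True-score variance = [0.4²·9.3²·0.89 + 2²·6.8²·0.87 + 0.8²·9.9²·0.78] + 167.02 = 222.158 + 167.02 = 389.178.
Reliability = 389.178 / 428.544 = 0.908.

0.908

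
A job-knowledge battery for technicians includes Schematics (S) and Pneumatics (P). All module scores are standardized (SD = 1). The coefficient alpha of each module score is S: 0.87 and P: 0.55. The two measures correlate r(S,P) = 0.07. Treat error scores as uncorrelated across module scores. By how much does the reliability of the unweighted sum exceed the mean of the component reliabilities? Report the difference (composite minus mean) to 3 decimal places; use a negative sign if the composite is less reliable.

0.019

Var(sum) = 2 + 0.14 = 2.14; true-score variance = 1.42 + 0.14 = 1.56; composite reliability = 0.7290.
Mean component reliability = 0.7100.
Difference = 0.7290 − 0.7100 = 0.019.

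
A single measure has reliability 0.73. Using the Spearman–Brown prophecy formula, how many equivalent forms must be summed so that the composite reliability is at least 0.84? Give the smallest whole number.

2

k ≥ ρ*(1−ρ₁)/(ρ₁(1−ρ*)) = 0.84·0.27 / (0.73·0.16) = 1.942.
Smallest integer k = 2.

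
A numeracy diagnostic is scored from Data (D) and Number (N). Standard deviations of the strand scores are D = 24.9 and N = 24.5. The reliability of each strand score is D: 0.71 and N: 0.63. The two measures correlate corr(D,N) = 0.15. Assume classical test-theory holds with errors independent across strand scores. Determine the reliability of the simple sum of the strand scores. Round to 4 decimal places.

0.7136

Var(D+N) = 24.9² + 24.5² + 2·[24.9·24.5·0.15] = 1220.26 + 183.015 = 1403.27.
With uncorrelated errors the cross-covariances are all true-score covariance, so they carry over unchanged; only the diagonal terms shrink to ρᵢσᵢ².
True-score variance = [24.9²·0.71 + 24.5²·0.63] + 183.015 = 818.365 + 183.015 = 1001.38.
Reliability = 1001.38 / 1403.27 = 0.7136.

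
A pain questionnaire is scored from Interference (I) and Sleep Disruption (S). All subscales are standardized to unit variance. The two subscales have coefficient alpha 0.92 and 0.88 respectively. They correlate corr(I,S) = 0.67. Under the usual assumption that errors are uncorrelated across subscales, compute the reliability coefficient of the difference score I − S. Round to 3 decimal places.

0.697

Var(I−S) = 1 + 1 − 2·0.67 = 2 − 1.34 = 0.66.
Because errors are independent across components, Cov(Tᵢ,Tⱼ) = Cov(Xᵢ,Xⱼ); the off-diagonal part of the true-score variance is the same as above.
True-score variance = [0.92 + 0.88] − 1.34 = 1.8 − 1.34 = 0.46.
Reliability = 0.46 / 0.66 = 0.697.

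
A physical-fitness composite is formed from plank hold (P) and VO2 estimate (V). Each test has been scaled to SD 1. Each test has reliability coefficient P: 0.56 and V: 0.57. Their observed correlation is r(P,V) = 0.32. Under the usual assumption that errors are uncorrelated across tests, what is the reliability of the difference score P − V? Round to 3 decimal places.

Var(P−V) = 1 + 1 − 2·0.32 = 2 − 0.64 = 1.36.
Under uncorrelated errors the observed covariances equal the true-score covariances, so only the own-variance terms attenuate.
True-score variance = [0.56 + 0.57] − 0.64 = 1.13 − 0.64 = 0.49.
Reliability = 0.49 / 1.36 = 0.360.

0.360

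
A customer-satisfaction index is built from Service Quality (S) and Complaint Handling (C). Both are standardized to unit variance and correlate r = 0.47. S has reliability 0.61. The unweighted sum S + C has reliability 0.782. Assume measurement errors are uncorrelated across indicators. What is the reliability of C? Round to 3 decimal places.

0.749

Var(S+C) = 2 + 2·0.47 = 2.940.
True-score variance = ρ_S + ρ_C + 2·0.47, so 0.782 = (0.61 + ρ_C + 0.94) / 2.940.
ρ_C = 0.782·2.940 − 0.61 − 0.94 = 0.749.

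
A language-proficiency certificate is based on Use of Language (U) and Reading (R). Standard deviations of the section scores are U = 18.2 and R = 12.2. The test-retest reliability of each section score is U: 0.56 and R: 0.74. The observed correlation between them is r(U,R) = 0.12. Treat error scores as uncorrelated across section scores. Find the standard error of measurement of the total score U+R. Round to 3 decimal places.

Var(total) = 480.08 + 53.2896 = 533.37.
True-score variance = 295.636 + 53.2896 = 348.926, so reliability = 0.6542.
Error variance = 533.37 − 348.926 = 184.444; SEM = √184.444 = 13.581.

13.581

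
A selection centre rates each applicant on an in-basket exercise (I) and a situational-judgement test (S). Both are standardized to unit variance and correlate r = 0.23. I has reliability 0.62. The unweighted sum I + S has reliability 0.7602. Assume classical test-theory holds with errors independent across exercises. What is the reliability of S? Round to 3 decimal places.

0.790

Var(I+S) = 2 + 2·0.23 = 2.460.
True-score variance = ρ_I + ρ_S + 2·0.23, so 0.7602 = (0.62 + ρ_S + 0.46) / 2.460.
ρ_S = 0.7602·2.460 − 0.62 − 0.46 = 0.790.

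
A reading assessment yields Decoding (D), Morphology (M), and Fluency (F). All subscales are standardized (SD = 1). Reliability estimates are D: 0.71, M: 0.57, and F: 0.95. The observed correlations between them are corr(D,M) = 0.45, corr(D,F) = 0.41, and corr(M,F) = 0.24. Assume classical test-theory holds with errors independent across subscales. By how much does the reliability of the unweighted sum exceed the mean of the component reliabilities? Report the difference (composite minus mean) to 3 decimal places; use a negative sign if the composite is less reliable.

Var(sum) = 3 + 2.2 = 5.2; true-score variance = 2.23 + 2.2 = 4.43; composite reliability = 0.8519.
Mean component reliability = 0.7433.
Difference = 0.8519 − 0.7433 = 0.109.

0.109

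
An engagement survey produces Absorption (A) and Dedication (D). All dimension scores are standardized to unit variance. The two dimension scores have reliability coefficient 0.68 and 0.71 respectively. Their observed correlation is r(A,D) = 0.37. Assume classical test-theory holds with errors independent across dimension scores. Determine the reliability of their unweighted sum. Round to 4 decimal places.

Var(A+D) = 2 + 2·[0.37] = 2 + 0.74 = 2.74.
With uncorrelated errors the cross-covariances are all true-score covariance, so they carry over unchanged; only the diagonal terms shrink to ρᵢσᵢ².
True-score variance = [0.68 + 0.71] + 0.74 = 1.39 + 0.74 = 2.13.
Reliability = 2.13 / 2.74 = 0.7774.

0.7774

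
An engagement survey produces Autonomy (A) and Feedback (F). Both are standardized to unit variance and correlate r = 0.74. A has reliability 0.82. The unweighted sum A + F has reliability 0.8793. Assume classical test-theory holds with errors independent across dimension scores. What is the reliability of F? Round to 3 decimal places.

0.760

Var(A+F) = 2 + 2·0.74 = 3.480.
True-score variance = ρ_A + ρ_F + 2·0.74, so 0.8793 = (0.82 + ρ_F + 1.48) / 3.480.
ρ_F = 0.8793·3.480 − 0.82 − 1.48 = 0.760.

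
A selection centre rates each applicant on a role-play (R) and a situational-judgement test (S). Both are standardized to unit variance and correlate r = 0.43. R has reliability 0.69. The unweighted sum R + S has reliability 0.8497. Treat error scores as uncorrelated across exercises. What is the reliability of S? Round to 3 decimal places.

0.880

Var(R+S) = 2 + 2·0.43 = 2.860.
True-score variance = ρ_R + ρ_S + 2·0.43, so 0.8497 = (0.69 + ρ_S + 0.86) / 2.860.
ρ_S = 0.8497·2.860 − 0.69 − 0.86 = 0.880.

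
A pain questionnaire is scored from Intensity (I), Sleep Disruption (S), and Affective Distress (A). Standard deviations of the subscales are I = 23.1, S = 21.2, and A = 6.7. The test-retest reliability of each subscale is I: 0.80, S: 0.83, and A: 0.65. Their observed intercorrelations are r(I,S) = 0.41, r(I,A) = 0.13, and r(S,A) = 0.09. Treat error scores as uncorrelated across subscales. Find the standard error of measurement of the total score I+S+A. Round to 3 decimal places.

Var(total) = 1027.94 + 467.378 = 1495.32.
True-score variance = 829.102 + 467.378 = 1296.48, so reliability = 0.8670.
Error variance = 1495.32 − 1296.48 = 198.838; SEM = √198.838 = 14.101.

14.101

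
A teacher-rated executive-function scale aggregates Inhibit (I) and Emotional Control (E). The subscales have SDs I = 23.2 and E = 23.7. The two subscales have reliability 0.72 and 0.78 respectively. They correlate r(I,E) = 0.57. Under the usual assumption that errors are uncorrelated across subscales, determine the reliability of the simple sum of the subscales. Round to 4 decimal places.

Var(I+E) = 23.2² + 23.7² + 2·[23.2·23.7·0.57] = 1099.93 + 626.818 = 1726.75.
With uncorrelated errors the cross-covariances are all true-score covariance, so they carry over unchanged; only the diagonal terms shrink to ρᵢσᵢ².
True-score variance = [23.2²·0.72 + 23.7²·0.78] + 626.818 = 825.651 + 626.818 = 1452.47.
Reliability = 1452.47 / 1726.75 = 0.8412.

0.8412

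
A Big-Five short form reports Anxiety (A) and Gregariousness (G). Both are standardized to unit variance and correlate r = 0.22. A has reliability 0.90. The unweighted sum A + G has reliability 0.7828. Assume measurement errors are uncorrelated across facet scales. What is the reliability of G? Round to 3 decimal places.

0.570

Var(A+G) = 2 + 2·0.22 = 2.440.
True-score variance = ρ_A + ρ_G + 2·0.22, so 0.7828 = (0.90 + ρ_G + 0.44) / 2.440.
ρ_G = 0.7828·2.440 − 0.90 − 0.44 = 0.570.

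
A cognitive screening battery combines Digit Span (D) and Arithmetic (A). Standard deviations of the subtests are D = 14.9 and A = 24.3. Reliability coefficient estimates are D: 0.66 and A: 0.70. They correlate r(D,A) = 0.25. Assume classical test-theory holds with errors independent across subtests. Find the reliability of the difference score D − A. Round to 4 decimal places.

Var(D−A) = 14.9² + 24.3² − 2·14.9·24.3·0.25 = 812.5 − 181.035 = 631.465.
Because errors are independent across components, Cov(Tᵢ,Tⱼ) = Cov(Xᵢ,Xⱼ); the off-diagonal part of the true-score variance is the same as above.
True-score variance = [14.9²·0.66 + 24.3²·0.70] − 181.035 = 559.87 − 181.035 = 378.835.
Reliability = 378.835 / 631.465 = 0.5999.

0.5999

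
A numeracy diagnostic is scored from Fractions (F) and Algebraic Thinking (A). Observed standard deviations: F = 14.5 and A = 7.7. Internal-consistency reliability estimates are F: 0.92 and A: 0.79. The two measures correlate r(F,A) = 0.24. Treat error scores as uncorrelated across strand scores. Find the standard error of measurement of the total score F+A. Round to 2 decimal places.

5.41

Var(total) = 269.54 + 53.592 = 323.132.
True-score variance = 240.269 + 53.592 = 293.861, so reliability = 0.9094.
Error variance = 323.132 − 293.861 = 29.2709; SEM = √29.2709 = 5.41.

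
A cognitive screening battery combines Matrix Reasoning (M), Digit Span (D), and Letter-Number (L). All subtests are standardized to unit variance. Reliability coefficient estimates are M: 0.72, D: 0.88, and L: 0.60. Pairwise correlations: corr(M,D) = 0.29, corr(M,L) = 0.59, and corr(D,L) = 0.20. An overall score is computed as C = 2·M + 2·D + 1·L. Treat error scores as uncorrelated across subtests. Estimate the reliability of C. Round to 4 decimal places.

0.8619

Var(C) = 2² + 2² + 1 + 2·[4·0.29 + 2·0.59 + 2·0.20] = 9 + 5.48 = 14.48.
Under uncorrelated errors the observed covariances equal the true-score covariances, so only the own-variance terms attenuate.
True-score variance = [2²·0.72 + 2²·0.88 + 0.60] + 5.48 = 7 + 5.48 = 12.48.
Reliability = 12.48 / 14.48 = 0.8619.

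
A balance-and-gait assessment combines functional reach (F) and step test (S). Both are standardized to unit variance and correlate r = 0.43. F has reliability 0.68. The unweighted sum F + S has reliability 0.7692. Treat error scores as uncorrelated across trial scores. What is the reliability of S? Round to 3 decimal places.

0.660

Var(F+S) = 2 + 2·0.43 = 2.860.
True-score variance = ρ_F + ρ_S + 2·0.43, so 0.7692 = (0.68 + ρ_S + 0.86) / 2.860.
ρ_S = 0.7692·2.860 − 0.68 − 0.86 = 0.660.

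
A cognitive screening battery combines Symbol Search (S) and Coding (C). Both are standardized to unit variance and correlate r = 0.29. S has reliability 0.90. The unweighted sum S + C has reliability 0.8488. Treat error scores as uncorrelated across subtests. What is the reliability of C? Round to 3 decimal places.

Var(S+C) = 2 + 2·0.29 = 2.580.
True-score variance = ρ_S + ρ_C + 2·0.29, so 0.8488 = (0.90 + ρ_C + 0.58) / 2.580.
ρ_C = 0.8488·2.580 − 0.90 − 0.58 = 0.710.

0.710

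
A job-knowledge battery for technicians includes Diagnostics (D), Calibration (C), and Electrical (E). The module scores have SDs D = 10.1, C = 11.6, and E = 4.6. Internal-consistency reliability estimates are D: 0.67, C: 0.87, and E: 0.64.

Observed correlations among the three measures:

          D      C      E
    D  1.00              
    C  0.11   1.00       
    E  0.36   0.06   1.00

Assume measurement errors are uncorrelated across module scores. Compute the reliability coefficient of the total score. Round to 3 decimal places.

0.818

Var(D+C+E) = 10.1² + 11.6² + 4.6² + 2·[10.1·11.6·0.11 + 10.1·4.6·0.36 + 11.6·4.6·0.06] = 257.73 + 65.6296 = 323.36.
Because errors are independent across components, Cov(Tᵢ,Tⱼ) = Cov(Xᵢ,Xⱼ); the off-diagonal part of the true-score variance is the same as above.
True-score variance = [10.1²·0.67 + 11.6²·0.87 + 4.6²·0.64] + 65.6296 = 198.956 + 65.6296 = 264.586.
Reliability = 264.586 / 323.36 = 0.818.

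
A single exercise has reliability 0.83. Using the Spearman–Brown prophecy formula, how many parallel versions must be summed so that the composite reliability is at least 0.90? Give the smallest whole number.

k ≥ ρ*(1−ρ₁)/(ρ₁(1−ρ*)) = 0.90·0.17 / (0.83·0.10) = 1.843.
Smallest integer k = 2.

2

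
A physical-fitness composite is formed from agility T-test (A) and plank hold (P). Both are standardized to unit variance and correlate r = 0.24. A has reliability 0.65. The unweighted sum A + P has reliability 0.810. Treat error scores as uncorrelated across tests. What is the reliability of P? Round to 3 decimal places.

Var(A+P) = 2 + 2·0.24 = 2.480.
True-score variance = ρ_A + ρ_P + 2·0.24, so 0.810 = (0.65 + ρ_P + 0.48) / 2.480.
ρ_P = 0.810·2.480 − 0.65 − 0.48 = 0.879.

0.879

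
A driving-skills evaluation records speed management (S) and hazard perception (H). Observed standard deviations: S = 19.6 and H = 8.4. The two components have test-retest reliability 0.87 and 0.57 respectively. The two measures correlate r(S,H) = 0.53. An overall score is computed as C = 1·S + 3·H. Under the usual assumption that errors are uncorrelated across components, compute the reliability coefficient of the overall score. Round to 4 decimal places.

Var(C) = 19.6² + 3²·8.4² + 2·[3·19.6·8.4·0.53] = 1019.2 + 523.555 = 1542.76.
Because errors are independent across components, Cov(Tᵢ,Tⱼ) = Cov(Xᵢ,Xⱼ); the off-diagonal part of the true-score variance is the same as above.
True-score variance = [19.6²·0.87 + 3²·8.4²·0.57] + 523.555 = 696.192 + 523.555 = 1219.75.
Reliability = 1219.75 / 1542.76 = 0.7906.

0.7906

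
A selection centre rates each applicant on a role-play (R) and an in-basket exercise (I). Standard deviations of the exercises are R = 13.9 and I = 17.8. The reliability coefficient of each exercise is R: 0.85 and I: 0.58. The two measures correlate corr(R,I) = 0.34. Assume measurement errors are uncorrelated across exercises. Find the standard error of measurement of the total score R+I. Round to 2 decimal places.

Var(total) = 510.05 + 168.246 = 678.296.
True-score variance = 347.996 + 168.246 = 516.241, so reliability = 0.7611.
Error variance = 678.296 − 516.241 = 162.054; SEM = √162.054 = 12.73.

12.73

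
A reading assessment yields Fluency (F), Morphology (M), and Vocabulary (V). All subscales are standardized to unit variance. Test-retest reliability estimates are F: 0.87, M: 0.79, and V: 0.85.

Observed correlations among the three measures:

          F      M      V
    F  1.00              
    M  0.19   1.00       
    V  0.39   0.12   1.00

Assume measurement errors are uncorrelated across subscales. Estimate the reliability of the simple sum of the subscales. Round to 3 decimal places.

0.889

Var(F+M+V) = 3 + 2·[0.19 + 0.39 + 0.12] = 3 + 1.4 = 4.4.
With uncorrelated errors the cross-covariances are all true-score covariance, so they carry over unchanged; only the diagonal terms shrink to ρᵢσᵢ².
True-score variance = [0.87 + 0.79 + 0.85] + 1.4 = 2.51 + 1.4 = 3.91.
Reliability = 3.91 / 4.4 = 0.889.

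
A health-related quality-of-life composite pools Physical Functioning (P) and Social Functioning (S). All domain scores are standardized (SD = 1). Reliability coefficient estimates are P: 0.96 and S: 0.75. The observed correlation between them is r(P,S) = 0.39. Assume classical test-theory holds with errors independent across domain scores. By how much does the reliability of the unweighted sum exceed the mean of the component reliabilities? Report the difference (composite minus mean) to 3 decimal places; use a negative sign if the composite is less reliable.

0.041

Var(sum) = 2 + 0.78 = 2.78; true-score variance = 1.71 + 0.78 = 2.49; composite reliability = 0.8957.
Mean component reliability = 0.8550.
Difference = 0.8957 − 0.8550 = 0.041.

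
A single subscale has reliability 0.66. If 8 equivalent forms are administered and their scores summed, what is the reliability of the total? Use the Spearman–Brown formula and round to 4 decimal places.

ρ_k = kρ / (1 + (k−1)ρ) = 8·0.66 / (1 + 7·0.66) = 5.280 / 5.620 = 0.9395.

0.9395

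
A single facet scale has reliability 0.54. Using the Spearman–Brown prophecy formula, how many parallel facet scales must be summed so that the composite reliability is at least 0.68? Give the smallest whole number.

2

k ≥ ρ*(1−ρ₁)/(ρ₁(1−ρ*)) = 0.68·0.46 / (0.54·0.32) = 1.810.
Smallest integer k = 2.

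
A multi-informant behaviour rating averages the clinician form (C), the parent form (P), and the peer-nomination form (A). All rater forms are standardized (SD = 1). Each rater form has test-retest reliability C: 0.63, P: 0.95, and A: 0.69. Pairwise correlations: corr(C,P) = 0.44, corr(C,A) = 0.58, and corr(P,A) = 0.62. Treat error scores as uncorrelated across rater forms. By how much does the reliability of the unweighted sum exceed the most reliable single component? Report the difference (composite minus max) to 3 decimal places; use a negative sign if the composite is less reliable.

Var(sum) = 3 + 3.28 = 6.28; true-score variance = 2.27 + 3.28 = 5.55; composite reliability = 0.8838.
Max component reliability = 0.9500.
Difference = 0.8838 − 0.9500 = -0.066.

-0.066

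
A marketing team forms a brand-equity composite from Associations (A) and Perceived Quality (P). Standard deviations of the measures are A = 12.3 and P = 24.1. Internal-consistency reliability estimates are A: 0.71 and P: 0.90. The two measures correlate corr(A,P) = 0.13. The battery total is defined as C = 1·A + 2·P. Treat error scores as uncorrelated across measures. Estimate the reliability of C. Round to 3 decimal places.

0.895

Var(C) = 12.3² + 2²·24.1² + 2·[2·12.3·24.1·0.13] = 2474.53 + 154.144 = 2628.67.
With uncorrelated errors the cross-covariances are all true-score covariance, so they carry over unchanged; only the diagonal terms shrink to ρᵢσᵢ².
True-score variance = [12.3²·0.71 + 2²·24.1²·0.90] + 154.144 = 2198.33 + 154.144 = 2352.48.
Reliability = 2352.48 / 2628.67 = 0.895.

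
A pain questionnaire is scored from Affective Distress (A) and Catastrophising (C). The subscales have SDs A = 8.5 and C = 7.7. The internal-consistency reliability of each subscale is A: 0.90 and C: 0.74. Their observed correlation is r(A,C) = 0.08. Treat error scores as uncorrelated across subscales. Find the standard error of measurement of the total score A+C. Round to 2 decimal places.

Var(total) = 131.54 + 10.472 = 142.012.
True-score variance = 108.9 + 10.472 = 119.372, so reliability = 0.8406.
Error variance = 142.012 − 119.372 = 22.6404; SEM = √22.6404 = 4.76.

4.76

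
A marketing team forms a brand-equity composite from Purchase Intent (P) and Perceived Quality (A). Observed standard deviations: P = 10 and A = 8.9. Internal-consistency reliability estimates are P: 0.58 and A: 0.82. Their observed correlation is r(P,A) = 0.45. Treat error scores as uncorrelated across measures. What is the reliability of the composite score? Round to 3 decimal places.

0.783

Var(P+A) = 10² + 8.9² + 2·[10·8.9·0.45] = 179.21 + 80.1 = 259.31.
Because errors are independent across components, Cov(Tᵢ,Tⱼ) = Cov(Xᵢ,Xⱼ); the off-diagonal part of the true-score variance is the same as above.
True-score variance = [10²·0.58 + 8.9²·0.82] + 80.1 = 122.952 + 80.1 = 203.052.
Reliability = 203.052 / 259.31 = 0.783.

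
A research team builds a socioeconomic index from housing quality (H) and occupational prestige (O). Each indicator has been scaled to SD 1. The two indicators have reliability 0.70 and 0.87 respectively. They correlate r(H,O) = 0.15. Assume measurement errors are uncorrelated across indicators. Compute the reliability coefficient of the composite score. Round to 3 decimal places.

Var(H+O) = 2 + 2·[0.15] = 2 + 0.3 = 2.3.
Under uncorrelated errors the observed covariances equal the true-score covariances, so only the own-variance terms attenuate.
True-score variance = [0.70 + 0.87] + 0.3 = 1.57 + 0.3 = 1.87.
Reliability = 1.87 / 2.3 = 0.813.

0.813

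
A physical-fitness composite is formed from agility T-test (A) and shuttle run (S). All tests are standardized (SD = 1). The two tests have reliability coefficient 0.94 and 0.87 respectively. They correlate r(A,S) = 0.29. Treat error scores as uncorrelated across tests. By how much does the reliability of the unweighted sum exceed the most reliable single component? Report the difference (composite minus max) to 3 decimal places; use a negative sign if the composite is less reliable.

Var(sum) = 2 + 0.58 = 2.58; true-score variance = 1.81 + 0.58 = 2.39; composite reliability = 0.9264.
Max component reliability = 0.9400.
Difference = 0.9264 − 0.9400 = -0.014.

-0.014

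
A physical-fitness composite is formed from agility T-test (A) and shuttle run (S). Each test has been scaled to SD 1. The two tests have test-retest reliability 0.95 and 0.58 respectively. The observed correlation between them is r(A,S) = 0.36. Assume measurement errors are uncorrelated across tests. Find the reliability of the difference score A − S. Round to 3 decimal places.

Var(A−S) = 1 + 1 − 2·0.36 = 2 − 0.72 = 1.28.
Because errors are independent across components, Cov(Tᵢ,Tⱼ) = Cov(Xᵢ,Xⱼ); the off-diagonal part of the true-score variance is the same as above.
True-score variance = [0.95 + 0.58] − 0.72 = 1.53 − 0.72 = 0.81.
Reliability = 0.81 / 1.28 = 0.633.

0.633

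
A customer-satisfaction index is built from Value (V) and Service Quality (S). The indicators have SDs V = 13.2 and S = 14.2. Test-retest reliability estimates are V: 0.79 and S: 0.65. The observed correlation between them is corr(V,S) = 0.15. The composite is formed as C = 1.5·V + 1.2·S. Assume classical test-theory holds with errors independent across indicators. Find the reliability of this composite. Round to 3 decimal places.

0.765

Var(C) = 1.5²·13.2² + 1.2²·14.2² + 2·[1.8·13.2·14.2·0.15] = 682.402 + 101.218 = 783.619.
Under uncorrelated errors the observed covariances equal the true-score covariances, so only the own-variance terms attenuate.
True-score variance = [1.5²·13.2²·0.79 + 1.2²·14.2²·0.65] + 101.218 = 498.447 + 101.218 = 599.664.
Reliability = 599.664 / 783.619 = 0.765.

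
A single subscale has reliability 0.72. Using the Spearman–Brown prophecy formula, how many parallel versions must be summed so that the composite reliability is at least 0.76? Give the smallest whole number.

k ≥ ρ*(1−ρ₁)/(ρ₁(1−ρ*)) = 0.76·0.28 / (0.72·0.24) = 1.231.
Smallest integer k = 2.

2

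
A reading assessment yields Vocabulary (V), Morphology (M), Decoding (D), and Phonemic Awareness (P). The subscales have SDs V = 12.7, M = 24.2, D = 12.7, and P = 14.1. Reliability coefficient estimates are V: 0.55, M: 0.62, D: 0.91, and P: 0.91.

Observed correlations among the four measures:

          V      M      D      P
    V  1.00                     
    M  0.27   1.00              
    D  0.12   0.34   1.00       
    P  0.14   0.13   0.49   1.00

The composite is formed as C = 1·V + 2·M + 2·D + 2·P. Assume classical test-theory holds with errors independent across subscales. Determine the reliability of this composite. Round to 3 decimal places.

0.828

Var(C) = 12.7² + 2²·24.2² + 2²·12.7² + 2²·14.1² + 2·[2·12.7·24.2·0.27 + 2·12.7·12.7·0.12 + 2·12.7·14.1·0.14 + 4·24.2·12.7·0.34 + 4·24.2·14.1·0.13 + 4·12.7·14.1·0.49] = 3944.25 + 2402.41 = 6346.66.
Under uncorrelated errors the observed covariances equal the true-score covariances, so only the own-variance terms attenuate.
True-score variance = [12.7²·0.55 + 2²·24.2²·0.62 + 2²·12.7²·0.91 + 2²·14.1²·0.91] + 2402.41 = 2851.86 + 2402.41 = 5254.27.
Reliability = 5254.27 / 6346.66 = 0.828.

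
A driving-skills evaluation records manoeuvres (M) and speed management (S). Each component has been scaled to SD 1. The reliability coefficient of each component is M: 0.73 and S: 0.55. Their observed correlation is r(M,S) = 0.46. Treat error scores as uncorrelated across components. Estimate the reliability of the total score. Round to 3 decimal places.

0.753

Var(M+S) = 2 + 2·[0.46] = 2 + 0.92 = 2.92.
Because errors are independent across components, Cov(Tᵢ,Tⱼ) = Cov(Xᵢ,Xⱼ); the off-diagonal part of the true-score variance is the same as above.
True-score variance = [0.73 + 0.55] + 0.92 = 1.28 + 0.92 = 2.2.
Reliability = 2.2 / 2.92 = 0.753.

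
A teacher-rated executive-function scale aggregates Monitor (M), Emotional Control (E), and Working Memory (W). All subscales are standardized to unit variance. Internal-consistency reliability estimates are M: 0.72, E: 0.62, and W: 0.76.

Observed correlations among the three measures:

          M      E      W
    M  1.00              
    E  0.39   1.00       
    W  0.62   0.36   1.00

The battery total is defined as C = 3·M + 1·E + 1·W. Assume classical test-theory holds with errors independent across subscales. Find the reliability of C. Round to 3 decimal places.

Var(C) = 3² + 1 + 1 + 2·[3·0.39 + 3·0.62 + 0.36] = 11 + 6.78 = 17.78.
With uncorrelated errors the cross-covariances are all true-score covariance, so they carry over unchanged; only the diagonal terms shrink to ρᵢσᵢ².
True-score variance = [3²·0.72 + 0.62 + 0.76] + 6.78 = 7.86 + 6.78 = 14.64.
Reliability = 14.64 / 17.78 = 0.823.

0.823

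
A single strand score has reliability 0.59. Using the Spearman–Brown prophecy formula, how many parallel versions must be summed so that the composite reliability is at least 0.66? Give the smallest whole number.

2

k ≥ ρ*(1−ρ₁)/(ρ₁(1−ρ*)) = 0.66·0.41 / (0.59·0.34) = 1.349.
Smallest integer k = 2.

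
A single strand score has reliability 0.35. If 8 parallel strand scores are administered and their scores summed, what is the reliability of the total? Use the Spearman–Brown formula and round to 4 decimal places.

ρ_k = kρ / (1 + (k−1)ρ) = 8·0.35 / (1 + 7·0.35) = 2.800 / 3.450 = 0.8116.

0.8116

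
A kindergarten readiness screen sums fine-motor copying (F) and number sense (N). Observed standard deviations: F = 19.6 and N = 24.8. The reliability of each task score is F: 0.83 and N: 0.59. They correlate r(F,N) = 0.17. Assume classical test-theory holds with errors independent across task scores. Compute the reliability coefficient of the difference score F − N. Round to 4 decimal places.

0.6193

Var(F−N) = 19.6² + 24.8² − 2·19.6·24.8·0.17 = 999.2 − 165.267 = 833.933.
Under uncorrelated errors the observed covariances equal the true-score covariances, so only the own-variance terms attenuate.
True-score variance = [19.6²·0.83 + 24.8²·0.59] − 165.267 = 681.726 − 165.267 = 516.459.
Reliability = 516.459 / 833.933 = 0.6193.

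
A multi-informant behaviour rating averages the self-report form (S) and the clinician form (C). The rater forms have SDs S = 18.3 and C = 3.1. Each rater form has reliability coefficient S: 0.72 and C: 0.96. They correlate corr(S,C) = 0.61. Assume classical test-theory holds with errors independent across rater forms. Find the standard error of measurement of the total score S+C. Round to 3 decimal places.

9.703

Var(total) = 344.5 + 69.2106 = 413.711.
True-score variance = 250.346 + 69.2106 = 319.557, so reliability = 0.7724.
Error variance = 413.711 − 319.557 = 94.1536; SEM = √94.1536 = 9.703.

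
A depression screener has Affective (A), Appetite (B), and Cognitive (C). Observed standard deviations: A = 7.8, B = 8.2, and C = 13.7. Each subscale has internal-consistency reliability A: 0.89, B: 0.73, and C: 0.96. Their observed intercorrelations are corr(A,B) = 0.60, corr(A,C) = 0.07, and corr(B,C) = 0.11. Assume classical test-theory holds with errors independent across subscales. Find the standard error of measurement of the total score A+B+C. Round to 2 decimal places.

Var(total) = 315.77 + 116.427 = 432.197.
True-score variance = 283.415 + 116.427 = 399.842, so reliability = 0.9251.
Error variance = 432.197 − 399.842 = 32.3548; SEM = √32.3548 = 5.69.

5.69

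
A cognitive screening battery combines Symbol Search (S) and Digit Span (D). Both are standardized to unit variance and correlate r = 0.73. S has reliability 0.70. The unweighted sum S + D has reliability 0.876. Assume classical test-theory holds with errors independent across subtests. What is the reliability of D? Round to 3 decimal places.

Var(S+D) = 2 + 2·0.73 = 3.460.
True-score variance = ρ_S + ρ_D + 2·0.73, so 0.876 = (0.70 + ρ_D + 1.46) / 3.460.
ρ_D = 0.876·3.460 − 0.70 − 1.46 = 0.871.

0.871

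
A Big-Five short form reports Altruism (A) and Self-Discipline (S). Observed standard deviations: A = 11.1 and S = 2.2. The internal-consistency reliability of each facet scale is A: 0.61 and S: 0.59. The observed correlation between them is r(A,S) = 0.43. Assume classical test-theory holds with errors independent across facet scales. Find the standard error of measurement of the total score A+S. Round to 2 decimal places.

7.07

Var(total) = 128.05 + 21.0012 = 149.051.
True-score variance = 78.0137 + 21.0012 = 99.0149, so reliability = 0.6643.
Error variance = 149.051 − 99.0149 = 50.0363; SEM = √50.0363 = 7.07.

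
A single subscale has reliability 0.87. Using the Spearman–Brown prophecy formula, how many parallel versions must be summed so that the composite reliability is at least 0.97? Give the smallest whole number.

k ≥ ρ*(1−ρ₁)/(ρ₁(1−ρ*)) = 0.97·0.13 / (0.87·0.03) = 4.831.
Smallest integer k = 5.

5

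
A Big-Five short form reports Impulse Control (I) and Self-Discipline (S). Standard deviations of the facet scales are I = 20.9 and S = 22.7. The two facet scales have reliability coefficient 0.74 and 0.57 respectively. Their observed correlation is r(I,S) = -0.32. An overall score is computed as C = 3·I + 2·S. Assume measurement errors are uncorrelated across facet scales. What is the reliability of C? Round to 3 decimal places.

0.542

Var(C) = 3²·20.9² + 2²·22.7² + 2·[6·20.9·22.7·(-0.32)] = 5992.45 − 1821.81 = 4170.64.
With uncorrelated errors the cross-covariances are all true-score covariance, so they carry over unchanged; only the diagonal terms shrink to ρᵢσᵢ².
True-score variance = [3²·20.9²·0.74 + 2²·22.7²·0.57] − 1821.81 = 4084.02 − 1821.81 = 2262.2.
Reliability = 2262.2 / 4170.64 = 0.542.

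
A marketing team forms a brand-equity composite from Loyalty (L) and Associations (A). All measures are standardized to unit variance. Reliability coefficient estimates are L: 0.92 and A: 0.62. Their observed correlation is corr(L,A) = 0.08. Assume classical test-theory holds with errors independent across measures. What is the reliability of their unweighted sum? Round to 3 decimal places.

0.787

Var(L+A) = 2 + 2·[0.08] = 2 + 0.16 = 2.16.
Because errors are independent across components, Cov(Tᵢ,Tⱼ) = Cov(Xᵢ,Xⱼ); the off-diagonal part of the true-score variance is the same as above.
True-score variance = [0.92 + 0.62] + 0.16 = 1.54 + 0.16 = 1.7.
Reliability = 1.7 / 2.16 = 0.787.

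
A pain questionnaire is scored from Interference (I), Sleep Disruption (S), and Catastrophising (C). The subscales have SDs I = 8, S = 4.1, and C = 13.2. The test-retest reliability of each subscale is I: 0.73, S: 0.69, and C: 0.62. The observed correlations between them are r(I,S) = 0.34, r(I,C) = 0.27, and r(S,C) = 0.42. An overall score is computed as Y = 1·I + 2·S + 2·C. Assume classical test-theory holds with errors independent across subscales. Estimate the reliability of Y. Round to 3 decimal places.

0.741

Var(Y) = 8² + 2²·4.1² + 2²·13.2² + 2·[2·8·4.1·0.34 + 2·8·13.2·0.27 + 4·4.1·13.2·0.42] = 828.2 + 340.499 = 1168.7.
With uncorrelated errors the cross-covariances are all true-score covariance, so they carry over unchanged; only the diagonal terms shrink to ρᵢσᵢ².
True-score variance = [8²·0.73 + 2²·4.1²·0.69 + 2²·13.2²·0.62] + 340.499 = 525.231 + 340.499 = 865.73.
Reliability = 865.73 / 1168.7 = 0.741.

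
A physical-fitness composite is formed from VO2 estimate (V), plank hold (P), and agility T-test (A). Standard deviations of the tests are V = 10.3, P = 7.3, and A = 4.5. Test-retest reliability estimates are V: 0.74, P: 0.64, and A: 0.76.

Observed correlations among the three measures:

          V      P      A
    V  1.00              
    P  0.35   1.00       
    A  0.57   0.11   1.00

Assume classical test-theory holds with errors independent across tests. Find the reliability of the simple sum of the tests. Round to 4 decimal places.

0.8234

Var(V+P+A) = 10.3² + 7.3² + 4.5² + 2·[10.3·7.3·0.35 + 10.3·4.5·0.57 + 7.3·4.5·0.11] = 179.63 + 112.699 = 292.329.
Under uncorrelated errors the observed covariances equal the true-score covariances, so only the own-variance terms attenuate.
True-score variance = [10.3²·0.74 + 7.3²·0.64 + 4.5²·0.76] + 112.699 = 128.002 + 112.699 = 240.701.
Reliability = 240.701 / 292.329 = 0.8234.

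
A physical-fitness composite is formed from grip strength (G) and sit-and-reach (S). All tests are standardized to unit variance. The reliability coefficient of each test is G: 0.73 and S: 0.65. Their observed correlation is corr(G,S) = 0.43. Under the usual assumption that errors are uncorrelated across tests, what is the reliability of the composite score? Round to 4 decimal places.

0.7832

Var(G+S) = 2 + 2·[0.43] = 2 + 0.86 = 2.86.
Because errors are independent across components, Cov(Tᵢ,Tⱼ) = Cov(Xᵢ,Xⱼ); the off-diagonal part of the true-score variance is the same as above.
True-score variance = [0.73 + 0.65] + 0.86 = 1.38 + 0.86 = 2.24.
Reliability = 2.24 / 2.86 = 0.7832.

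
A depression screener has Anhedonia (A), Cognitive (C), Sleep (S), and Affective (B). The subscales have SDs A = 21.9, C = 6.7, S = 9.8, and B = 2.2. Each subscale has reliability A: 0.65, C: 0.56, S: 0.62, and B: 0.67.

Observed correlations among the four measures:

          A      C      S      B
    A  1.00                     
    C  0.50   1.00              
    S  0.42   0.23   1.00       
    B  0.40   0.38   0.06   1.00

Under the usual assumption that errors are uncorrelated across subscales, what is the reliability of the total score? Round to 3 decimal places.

0.782

Var(A+C+S+B) = 21.9² + 6.7² + 9.8² + 2.2² + 2·[21.9·6.7·0.50 + 21.9·9.8·0.42 + 21.9·2.2·0.40 + 6.7·9.8·0.23 + 6.7·2.2·0.38 + 9.8·2.2·0.06] = 625.38 + 409.548 = 1034.93.
Because errors are independent across components, Cov(Tᵢ,Tⱼ) = Cov(Xᵢ,Xⱼ); the off-diagonal part of the true-score variance is the same as above.
True-score variance = [21.9²·0.65 + 6.7²·0.56 + 9.8²·0.62 + 2.2²·0.67] + 409.548 = 399.672 + 409.548 = 809.22.
Reliability = 809.22 / 1034.93 = 0.782.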